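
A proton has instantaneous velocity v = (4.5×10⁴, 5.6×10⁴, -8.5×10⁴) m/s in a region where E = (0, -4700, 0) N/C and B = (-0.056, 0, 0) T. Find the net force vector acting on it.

v×B = (0, 4760, 3140) N/C.
E + v×B = (0, 60.0, 3140) N/C.
F = q(E + v×B) = (1.602×10⁻¹⁹ C)·(0, 60.0, 3140) = (0, 9.61×10⁻¹⁸, 5.02×10⁻¹⁶) N.

F ≈ (0, 9.61×10⁻¹⁸, 5.02×10⁻¹⁶) N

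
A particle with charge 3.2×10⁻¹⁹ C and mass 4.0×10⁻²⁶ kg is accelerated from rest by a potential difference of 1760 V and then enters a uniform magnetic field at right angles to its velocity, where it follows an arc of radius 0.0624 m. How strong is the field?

B ≈ 0.336 T

v = √(2|q|V/m) = √(2·3.2×10⁻¹⁹·1760/4.0×10⁻²⁶) ≈ 1.678×10⁵ m/s.
B = mv/(|q|r) = (4.0×10⁻²⁶)(1.678×10⁵)/((3.2×10⁻¹⁹)(0.0624)) ≈ 0.336 T.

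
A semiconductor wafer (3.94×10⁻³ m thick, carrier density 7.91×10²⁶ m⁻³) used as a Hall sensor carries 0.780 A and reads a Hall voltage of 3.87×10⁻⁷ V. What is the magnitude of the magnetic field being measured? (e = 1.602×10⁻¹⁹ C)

B ≈ 0.248 T

From V_H = IB/(n e t), B = V_H n e t / I.
B = (3.87×10⁻⁷)(7.91×10²⁶)(1.602×10⁻¹⁹)(3.94×10⁻³)/0.780 ≈ 0.248 T.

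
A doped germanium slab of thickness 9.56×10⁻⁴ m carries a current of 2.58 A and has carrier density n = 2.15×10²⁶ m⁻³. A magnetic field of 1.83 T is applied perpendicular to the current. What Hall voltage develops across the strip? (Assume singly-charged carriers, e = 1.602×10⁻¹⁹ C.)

V_H = IB/(n e t).
V_H = (2.58)(1.83)/((2.15×10²⁶)(1.602×10⁻¹⁹)(9.56×10⁻⁴)) ≈ 1.43×10⁻⁴ V.

V_H ≈ 1.43×10⁻⁴ V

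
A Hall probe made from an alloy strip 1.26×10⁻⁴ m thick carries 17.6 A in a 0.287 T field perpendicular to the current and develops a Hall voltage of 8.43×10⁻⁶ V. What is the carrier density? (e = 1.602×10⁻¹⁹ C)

n ≈ 2.97×10²⁸ m⁻³

From V_H = IB/(n e t), n = IB/(V_H e t).
n = (17.6)(0.287)/((8.43×10⁻⁶)(1.602×10⁻¹⁹)(1.26×10⁻⁴)) ≈ 2.97×10²⁸ m⁻³.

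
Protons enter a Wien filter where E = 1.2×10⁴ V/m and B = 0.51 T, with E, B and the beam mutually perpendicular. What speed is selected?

Straight-line motion ⇒ electric and magnetic forces cancel, so E = vB.
v = E/B = 1.2×10⁴/0.51 = 2.4×10⁴ m/s.

v = 2.4×10⁴ m/s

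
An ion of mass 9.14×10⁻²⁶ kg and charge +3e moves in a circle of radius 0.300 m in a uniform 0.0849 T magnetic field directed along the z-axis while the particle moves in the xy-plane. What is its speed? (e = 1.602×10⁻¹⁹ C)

From |q|vB = mv²/r, v = |q|Br/m.
v = (4.806×10⁻¹⁹)(0.0849)(0.300)/9.14×10⁻²⁶ ≈ 1.34×10⁵ m/s.

v ≈ 1.34×10⁵ m/s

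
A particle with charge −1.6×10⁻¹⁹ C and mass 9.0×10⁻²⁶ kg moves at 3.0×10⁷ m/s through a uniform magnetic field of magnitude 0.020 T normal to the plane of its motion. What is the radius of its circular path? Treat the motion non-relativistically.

The magnetic force provides the centripetal force: |q|vB = mv²/r.
r = mv/(|q|B) = (9.0×10⁻²⁶)(3.0×10⁷)/((1.6×10⁻¹⁹)(0.020)) ≈ 840 m.

r ≈ 840 m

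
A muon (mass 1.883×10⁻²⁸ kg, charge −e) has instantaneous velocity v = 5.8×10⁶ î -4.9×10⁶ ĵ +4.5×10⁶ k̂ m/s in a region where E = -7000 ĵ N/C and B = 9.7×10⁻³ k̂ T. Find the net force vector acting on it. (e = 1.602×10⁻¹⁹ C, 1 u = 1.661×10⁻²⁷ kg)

v×B = (-4.75×10⁴, -5.63×10⁴, 0) N/C.
E + v×B = (-4.75×10⁴, -6.33×10⁴, 0) N/C.
F = q(E + v×B) = (−1.602×10⁻¹⁹ C)·(-4.75×10⁴, -6.33×10⁴, 0) = (7.61×10⁻¹⁵, 1.01×10⁻¹⁴, 0) N.

F ≈ (7.61×10⁻¹⁵, 1.01×10⁻¹⁴, 0) N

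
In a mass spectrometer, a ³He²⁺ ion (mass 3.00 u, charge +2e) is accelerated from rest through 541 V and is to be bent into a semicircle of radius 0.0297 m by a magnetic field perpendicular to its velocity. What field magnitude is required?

B ≈ 0.138 T

v = √(2|q|V/m) = √(2·3.204×10⁻¹⁹·541/4.983×10⁻²⁷) ≈ 2.638×10⁵ m/s.
B = mv/(|q|r) = (4.983×10⁻²⁷)(2.638×10⁵)/((3.204×10⁻¹⁹)(0.0297)) ≈ 0.138 T.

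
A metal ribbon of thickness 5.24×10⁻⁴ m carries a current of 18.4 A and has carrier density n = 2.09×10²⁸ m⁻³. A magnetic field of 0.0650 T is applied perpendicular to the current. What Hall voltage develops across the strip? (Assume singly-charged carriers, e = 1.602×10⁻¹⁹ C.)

V_H ≈ 6.82×10⁻⁷ V

V_H = IB/(n e t).
V_H = (18.4)(0.0650)/((2.09×10²⁸)(1.602×10⁻¹⁹)(5.24×10⁻⁴)) ≈ 6.82×10⁻⁷ V.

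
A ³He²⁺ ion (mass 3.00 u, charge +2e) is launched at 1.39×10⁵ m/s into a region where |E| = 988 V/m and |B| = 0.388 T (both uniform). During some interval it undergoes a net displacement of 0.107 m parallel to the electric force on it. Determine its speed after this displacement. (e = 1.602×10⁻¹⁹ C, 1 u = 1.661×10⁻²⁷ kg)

v_f ≈ 1.81×10⁵ m/s

B does no work; ΔKE = |q|E d.
½mv_f² = ½mv₀² + |q|Ed = ½(4.983×10⁻²⁷)(1.39×10⁵)² + (3.204×10⁻¹⁹)(988)(0.107) ≈ 4.814×10⁻¹⁷ J + 3.387×10⁻¹⁷ J ≈ 8.201×10⁻¹⁷ J.
v_f = √(2·8.201×10⁻¹⁷/4.983×10⁻²⁷) ≈ 1.81×10⁵ m/s.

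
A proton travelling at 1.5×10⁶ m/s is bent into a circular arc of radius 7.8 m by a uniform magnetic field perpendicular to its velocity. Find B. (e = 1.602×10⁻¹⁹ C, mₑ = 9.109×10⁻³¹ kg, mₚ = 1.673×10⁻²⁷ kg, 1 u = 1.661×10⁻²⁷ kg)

From |q|vB = mv²/r, B = mv/(|q|r).
B = (1.673×10⁻²⁷)(1.5×10⁶)/((1.602×10⁻¹⁹)(7.8)) ≈ 2.0×10⁻³ T.

B ≈ 2.0×10⁻³ T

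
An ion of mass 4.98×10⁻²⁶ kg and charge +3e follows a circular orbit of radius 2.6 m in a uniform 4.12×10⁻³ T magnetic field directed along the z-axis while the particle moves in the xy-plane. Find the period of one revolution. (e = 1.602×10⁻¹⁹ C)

The cyclotron period depends only on m, q, B: T = 2πm/(|q|B).
T = 2π(4.98×10⁻²⁶)/((4.806×10⁻¹⁹)(4.12×10⁻³)) ≈ 1.58×10⁻⁴ s.

T ≈ 1.58×10⁻⁴ s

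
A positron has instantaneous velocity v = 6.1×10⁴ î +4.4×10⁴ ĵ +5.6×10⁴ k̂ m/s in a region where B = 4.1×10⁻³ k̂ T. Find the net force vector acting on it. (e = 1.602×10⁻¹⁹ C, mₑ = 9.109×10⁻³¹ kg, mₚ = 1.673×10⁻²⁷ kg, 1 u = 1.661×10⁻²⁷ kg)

v×B = (180, -250, 0) N/C.
F = q v×B = (1.602×10⁻¹⁹ C)·(180, -250, 0) = (2.89×10⁻¹⁷, -4.01×10⁻¹⁷, 0) N.

F ≈ (2.89×10⁻¹⁷, -4.01×10⁻¹⁷, 0) N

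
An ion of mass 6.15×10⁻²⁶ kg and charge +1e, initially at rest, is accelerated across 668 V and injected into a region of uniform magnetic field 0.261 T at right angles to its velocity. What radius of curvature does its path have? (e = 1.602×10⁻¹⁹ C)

r ≈ 0.0868 m

Acceleration: |q|V = ½mv² ⇒ v = √(2|q|V/m) = √(2·1.602×10⁻¹⁹·668/6.15×10⁻²⁶) ≈ 5.899×10⁴ m/s.
In the field: r = mv/(|q|B) = (6.15×10⁻²⁶)(5.899×10⁴)/((1.602×10⁻¹⁹)(0.261)) ≈ 0.0868 m.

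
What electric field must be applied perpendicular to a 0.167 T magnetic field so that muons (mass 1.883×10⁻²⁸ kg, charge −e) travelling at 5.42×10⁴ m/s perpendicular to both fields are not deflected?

For straight-line motion qE = qvB, so E = vB.
E = 5.42×10⁴ × 0.167 = 9050 V/m.

E = 9050 V/m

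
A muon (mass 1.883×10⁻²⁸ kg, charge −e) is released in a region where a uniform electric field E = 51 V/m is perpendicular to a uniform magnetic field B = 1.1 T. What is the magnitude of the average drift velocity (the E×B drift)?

The E×B drift speed is v_d = E/B.
v_d = 51/1.1 = 46 m/s.

v_d ≈ 46 m/s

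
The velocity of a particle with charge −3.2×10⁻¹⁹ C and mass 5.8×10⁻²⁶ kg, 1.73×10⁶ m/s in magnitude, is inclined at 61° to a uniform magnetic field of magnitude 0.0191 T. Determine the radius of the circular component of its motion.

r ≈ 14.4 m

v⊥ = v sinθ = 1.73×10⁶·sin61° ≈ 1.513×10⁶ m/s.
r = m v⊥/(|q|B) = (5.8×10⁻²⁶)(1.513×10⁶)/((3.2×10⁻¹⁹)(0.0191)) ≈ 14.4 m.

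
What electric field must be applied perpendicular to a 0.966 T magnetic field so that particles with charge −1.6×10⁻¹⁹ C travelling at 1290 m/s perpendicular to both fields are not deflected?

For straight-line motion qE = qvB, so E = vB.
E = 1290 × 0.966 = 1250 V/m.

E = 1250 V/m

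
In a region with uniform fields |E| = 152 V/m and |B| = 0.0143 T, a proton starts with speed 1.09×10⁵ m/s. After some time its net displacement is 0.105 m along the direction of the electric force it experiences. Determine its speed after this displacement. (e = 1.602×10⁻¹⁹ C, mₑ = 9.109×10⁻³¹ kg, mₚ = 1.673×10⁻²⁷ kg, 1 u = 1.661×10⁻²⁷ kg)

v_f ≈ 1.22×10⁵ m/s

B does no work; ΔKE = |q|E d.
½mv_f² = ½mv₀² + |q|Ed = ½(1.673×10⁻²⁷)(1.09×10⁵)² + (1.602×10⁻¹⁹)(152)(0.105) ≈ 9.938×10⁻¹⁸ J + 2.557×10⁻¹⁸ J ≈ 1.250×10⁻¹⁷ J.
v_f = √(2·1.250×10⁻¹⁷/1.673×10⁻²⁷) ≈ 1.22×10⁵ m/s.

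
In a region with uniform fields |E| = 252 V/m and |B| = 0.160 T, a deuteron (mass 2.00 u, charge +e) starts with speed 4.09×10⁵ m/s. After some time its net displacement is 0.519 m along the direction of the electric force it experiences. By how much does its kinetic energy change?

ΔKE ≈ 2.10×10⁻¹⁷ J

The magnetic force is always ⟂ v and does no work; only the electric force changes KE.
ΔKE = F_E · d = |q|E d = (1.602×10⁻¹⁹)(252)(0.519) ≈ 2.10×10⁻¹⁷ J.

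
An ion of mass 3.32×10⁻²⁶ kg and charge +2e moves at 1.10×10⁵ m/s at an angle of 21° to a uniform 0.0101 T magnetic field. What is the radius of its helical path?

r ≈ 0.404 m

v⊥ = v sinθ = 1.10×10⁵·sin21° ≈ 3.942×10⁴ m/s.
r = m v⊥/(|q|B) = (3.32×10⁻²⁶)(3.942×10⁴)/((3.204×10⁻¹⁹)(0.0101)) ≈ 0.404 m.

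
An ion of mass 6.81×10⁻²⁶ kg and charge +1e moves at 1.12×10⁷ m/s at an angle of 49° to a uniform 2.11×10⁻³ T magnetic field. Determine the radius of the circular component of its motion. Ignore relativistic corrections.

v⊥ = v sinθ = 1.12×10⁷·sin49° ≈ 8.453×10⁶ m/s.
r = m v⊥/(|q|B) = (6.81×10⁻²⁶)(8.453×10⁶)/((1.602×10⁻¹⁹)(2.11×10⁻³)) ≈ 1700 m.

r ≈ 1700 m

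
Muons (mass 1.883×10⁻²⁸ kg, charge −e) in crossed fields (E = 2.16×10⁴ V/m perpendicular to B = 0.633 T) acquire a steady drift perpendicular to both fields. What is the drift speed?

The E×B drift speed is v_d = E/B.
v_d = 2.16×10⁴/0.633 = 3.41×10⁴ m/s.

v_d ≈ 3.41×10⁴ m/s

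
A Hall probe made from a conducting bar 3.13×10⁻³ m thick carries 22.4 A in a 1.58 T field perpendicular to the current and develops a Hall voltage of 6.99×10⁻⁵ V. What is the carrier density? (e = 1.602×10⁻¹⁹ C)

n ≈ 1.01×10²⁷ m⁻³

From V_H = IB/(n e t), n = IB/(V_H e t).
n = (22.4)(1.58)/((6.99×10⁻⁵)(1.602×10⁻¹⁹)(3.13×10⁻³)) ≈ 1.01×10²⁷ m⁻³.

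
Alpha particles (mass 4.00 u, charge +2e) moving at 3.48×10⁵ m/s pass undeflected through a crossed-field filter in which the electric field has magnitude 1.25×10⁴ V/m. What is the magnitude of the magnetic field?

B = 0.0359 T

Balance of forces in the selector: qE = qvB ⇒ B = E/v.
B = 1.25×10⁴/3.48×10⁵ = 0.0359 T.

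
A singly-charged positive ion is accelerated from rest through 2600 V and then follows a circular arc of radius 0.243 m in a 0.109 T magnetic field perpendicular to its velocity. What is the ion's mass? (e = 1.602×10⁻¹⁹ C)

m ≈ 2.16×10⁻²⁶ kg

Combine |q|V = ½mv² and r = mv/(|q|B): eliminate v to get m = qB²r²/(2V).
m = (1.602×10⁻¹⁹)(0.109)²(0.243)²/(2·2600) ≈ 2.16×10⁻²⁶ kg.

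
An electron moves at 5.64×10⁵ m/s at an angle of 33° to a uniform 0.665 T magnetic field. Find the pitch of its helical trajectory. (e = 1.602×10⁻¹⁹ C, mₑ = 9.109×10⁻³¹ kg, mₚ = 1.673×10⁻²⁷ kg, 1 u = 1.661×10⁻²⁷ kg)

v∥ = v cosθ = 5.64×10⁵·cos33° ≈ 4.730×10⁵ m/s.
T = 2πm/(|q|B) = 2π(9.109×10⁻³¹)/((1.602×10⁻¹⁹)(0.665)) ≈ 5.372×10⁻¹¹ s.
pitch = v∥ T = (4.730×10⁵)(5.372×10⁻¹¹) ≈ 2.54×10⁻⁵ m.

p ≈ 2.54×10⁻⁵ m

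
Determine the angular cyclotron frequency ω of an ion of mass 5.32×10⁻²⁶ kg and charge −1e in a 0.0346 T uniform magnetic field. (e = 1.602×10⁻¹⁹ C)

ω ≈ 1.04×10⁵ rad/s

ω = |q|B/m.
ω = (1.602×10⁻¹⁹)(0.0346)/5.32×10⁻²⁶ ≈ 1.04×10⁵ rad/s.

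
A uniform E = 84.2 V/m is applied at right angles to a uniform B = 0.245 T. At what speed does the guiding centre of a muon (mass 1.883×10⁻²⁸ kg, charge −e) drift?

In crossed fields the guiding centre drifts at v_d = |E×B|/B² = E/B, independent of charge and mass.
v_d = 84.2/0.245 = 344 m/s.

v_d ≈ 344 m/s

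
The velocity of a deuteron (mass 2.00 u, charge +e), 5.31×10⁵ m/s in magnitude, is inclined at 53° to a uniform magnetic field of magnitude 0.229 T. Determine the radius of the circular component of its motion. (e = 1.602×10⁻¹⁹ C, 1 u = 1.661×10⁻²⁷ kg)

v⊥ = v sinθ = 5.31×10⁵·sin53° ≈ 4.241×10⁵ m/s.
r = m v⊥/(|q|B) = (3.322×10⁻²⁷)(4.241×10⁵)/((1.602×10⁻¹⁹)(0.229)) ≈ 0.0384 m.

r ≈ 0.0384 m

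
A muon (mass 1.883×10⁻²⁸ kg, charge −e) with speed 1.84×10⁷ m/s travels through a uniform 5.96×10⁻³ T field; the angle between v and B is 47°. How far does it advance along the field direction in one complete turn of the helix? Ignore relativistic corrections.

p ≈ 15.5 m

v∥ = v cosθ = 1.84×10⁷·cos47° ≈ 1.255×10⁷ m/s.
T = 2πm/(|q|B) = 2π(1.883×10⁻²⁸)/((1.602×10⁻¹⁹)(5.96×10⁻³)) ≈ 1.239×10⁻⁶ s.
pitch = v∥ T = (1.255×10⁷)(1.239×10⁻⁶) ≈ 15.5 m.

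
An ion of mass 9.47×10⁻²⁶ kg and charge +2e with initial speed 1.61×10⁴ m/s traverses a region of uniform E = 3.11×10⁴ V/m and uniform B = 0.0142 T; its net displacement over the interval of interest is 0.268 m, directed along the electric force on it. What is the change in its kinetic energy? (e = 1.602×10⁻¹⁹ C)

The magnetic force is always ⟂ v and does no work; only the electric force changes KE.
ΔKE = F_E · d = |q|E d = (3.204×10⁻¹⁹)(3.11×10⁴)(0.268) ≈ 2.67×10⁻¹⁵ J.

ΔKE ≈ 2.67×10⁻¹⁵ J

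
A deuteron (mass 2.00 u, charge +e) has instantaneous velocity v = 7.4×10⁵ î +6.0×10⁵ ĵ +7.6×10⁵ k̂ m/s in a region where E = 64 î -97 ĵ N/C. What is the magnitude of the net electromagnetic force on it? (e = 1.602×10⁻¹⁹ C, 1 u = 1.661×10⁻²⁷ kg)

Only an electric field acts, so F = qE = (1.602×10⁻¹⁹ C)·(64.0, -97.0, 0) = (1.03×10⁻¹⁷, -1.55×10⁻¹⁷, 0) N.
|F| = 1.86×10⁻¹⁷ N.

|F| ≈ 1.86×10⁻¹⁷ N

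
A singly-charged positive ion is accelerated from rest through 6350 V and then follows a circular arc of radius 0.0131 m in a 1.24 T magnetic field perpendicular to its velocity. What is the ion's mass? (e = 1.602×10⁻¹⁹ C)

m ≈ 3.33×10⁻²⁷ kg

Combine |q|V = ½mv² and r = mv/(|q|B): eliminate v to get m = qB²r²/(2V).
m = (1.602×10⁻¹⁹)(1.24)²(0.0131)²/(2·6350) ≈ 3.33×10⁻²⁷ kg.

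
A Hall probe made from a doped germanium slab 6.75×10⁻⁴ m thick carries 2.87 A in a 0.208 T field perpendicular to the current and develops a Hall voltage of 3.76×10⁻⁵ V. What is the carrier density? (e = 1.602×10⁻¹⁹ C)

From V_H = IB/(n e t), n = IB/(V_H e t).
n = (2.87)(0.208)/((3.76×10⁻⁵)(1.602×10⁻¹⁹)(6.75×10⁻⁴)) ≈ 1.47×10²⁶ m⁻³.

n ≈ 1.47×10²⁶ m⁻³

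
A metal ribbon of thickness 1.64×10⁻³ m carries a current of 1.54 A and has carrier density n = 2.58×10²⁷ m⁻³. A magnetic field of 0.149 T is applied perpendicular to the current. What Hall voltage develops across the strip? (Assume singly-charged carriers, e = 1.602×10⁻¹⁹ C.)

V_H ≈ 3.39×10⁻⁷ V

V_H = IB/(n e t).
V_H = (1.54)(0.149)/((2.58×10²⁷)(1.602×10⁻¹⁹)(1.64×10⁻³)) ≈ 3.39×10⁻⁷ V.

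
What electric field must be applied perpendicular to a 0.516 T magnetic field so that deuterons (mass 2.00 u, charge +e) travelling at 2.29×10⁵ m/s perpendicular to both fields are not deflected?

For straight-line motion qE = qvB, so E = vB.
E = 2.29×10⁵ × 0.516 = 1.18×10⁵ V/m.

E = 1.18×10⁵ V/m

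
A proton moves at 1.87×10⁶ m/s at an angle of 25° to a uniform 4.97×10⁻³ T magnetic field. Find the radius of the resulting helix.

v⊥ = v sinθ = 1.87×10⁶·sin25° ≈ 7.903×10⁵ m/s.
r = m v⊥/(|q|B) = (1.673×10⁻²⁷)(7.903×10⁵)/((1.602×10⁻¹⁹)(4.97×10⁻³)) ≈ 1.66 m.

r ≈ 1.66 m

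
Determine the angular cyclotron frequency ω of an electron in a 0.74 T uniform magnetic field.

ω = |q|B/m.
ω = (1.602×10⁻¹⁹)(0.74)/9.109×10⁻³¹ ≈ 1.3×10¹¹ rad/s.

ω ≈ 1.3×10¹¹ rad/s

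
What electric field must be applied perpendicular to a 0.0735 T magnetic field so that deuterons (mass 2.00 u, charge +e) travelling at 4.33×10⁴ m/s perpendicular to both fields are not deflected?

For straight-line motion qE = qvB, so E = vB.
E = 4.33×10⁴ × 0.0735 = 3180 V/m.

E = 3180 V/m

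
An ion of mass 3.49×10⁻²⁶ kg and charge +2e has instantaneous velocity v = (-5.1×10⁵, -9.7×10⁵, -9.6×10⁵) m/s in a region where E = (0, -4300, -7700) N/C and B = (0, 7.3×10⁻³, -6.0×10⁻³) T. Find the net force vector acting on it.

v×B = (1.28×10⁴, -3060, -3720) N/C.
E + v×B = (1.28×10⁴, -7360, -1.14×10⁴) N/C.
F = q(E + v×B) = (3.204×10⁻¹⁹ C)·(1.28×10⁴, -7360, -1.14×10⁴) = (4.11×10⁻¹⁵, -2.36×10⁻¹⁵, -3.66×10⁻¹⁵) N.

F ≈ (4.11×10⁻¹⁵, -2.36×10⁻¹⁵, -3.66×10⁻¹⁵) N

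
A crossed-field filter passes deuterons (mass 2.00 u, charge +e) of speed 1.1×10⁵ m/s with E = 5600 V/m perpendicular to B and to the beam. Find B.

B = 0.051 T

Balance of forces in the selector: qE = qvB ⇒ B = E/v.
B = 5600/1.1×10⁵ = 0.051 T.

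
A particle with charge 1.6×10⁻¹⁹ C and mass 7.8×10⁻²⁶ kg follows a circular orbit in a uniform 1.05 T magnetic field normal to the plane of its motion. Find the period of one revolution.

The cyclotron period depends only on m, q, B: T = 2πm/(|q|B).
T = 2π(7.8×10⁻²⁶)/((1.6×10⁻¹⁹)(1.05)) ≈ 2.92×10⁻⁶ s.

T ≈ 2.92×10⁻⁶ s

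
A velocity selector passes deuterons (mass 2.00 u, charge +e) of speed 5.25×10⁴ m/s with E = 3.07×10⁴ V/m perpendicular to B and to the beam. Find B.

B = 0.585 T

Balance of forces in the selector: qE = qvB ⇒ B = E/v.
B = 3.07×10⁴/5.25×10⁴ = 0.585 T.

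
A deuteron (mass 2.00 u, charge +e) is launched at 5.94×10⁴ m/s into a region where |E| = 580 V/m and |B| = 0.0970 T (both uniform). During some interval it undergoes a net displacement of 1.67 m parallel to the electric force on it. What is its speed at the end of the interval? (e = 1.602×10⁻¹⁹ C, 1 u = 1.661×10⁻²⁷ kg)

v_f ≈ 3.11×10⁵ m/s

B does no work; ΔKE = |q|E d.
½mv_f² = ½mv₀² + |q|Ed = ½(3.322×10⁻²⁷)(5.94×10⁴)² + (1.602×10⁻¹⁹)(580)(1.67) ≈ 5.861×10⁻¹⁸ J + 1.552×10⁻¹⁶ J ≈ 1.610×10⁻¹⁶ J.
v_f = √(2·1.610×10⁻¹⁶/3.322×10⁻²⁷) ≈ 3.11×10⁵ m/s.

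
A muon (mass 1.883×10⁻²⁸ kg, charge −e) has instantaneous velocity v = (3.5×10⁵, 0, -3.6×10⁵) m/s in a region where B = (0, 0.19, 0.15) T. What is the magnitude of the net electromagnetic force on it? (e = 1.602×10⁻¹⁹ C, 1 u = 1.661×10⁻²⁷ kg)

v×B = (6.84×10⁴, -5.25×10⁴, 6.65×10⁴) N/C.
F = q v×B = (−1.602×10⁻¹⁹ C)·(6.84×10⁴, -5.25×10⁴, 6.65×10⁴) = (-1.10×10⁻¹⁴, 8.41×10⁻¹⁵, -1.07×10⁻¹⁴) N.
|F| = 1.74×10⁻¹⁴ N.

|F| ≈ 1.74×10⁻¹⁴ N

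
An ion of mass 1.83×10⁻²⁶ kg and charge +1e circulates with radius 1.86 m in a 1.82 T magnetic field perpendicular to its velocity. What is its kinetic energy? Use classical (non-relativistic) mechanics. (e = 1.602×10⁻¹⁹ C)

KE ≈ 8.04×10⁻¹² J

v = |q|Br/m, then KE = ½mv² = (qBr)²/(2m).
v = (1.602×10⁻¹⁹)(1.82)(1.86)/1.83×10⁻²⁶ ≈ 2.963×10⁷ m/s.
KE = ½(1.83×10⁻²⁶)(2.963×10⁷)² ≈ 8.04×10⁻¹² J.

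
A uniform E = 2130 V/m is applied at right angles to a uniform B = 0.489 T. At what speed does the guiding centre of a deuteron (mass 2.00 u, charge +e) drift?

v_d ≈ 4360 m/s

The steady drift has the magnetic force balancing the electric force, so v_d = E/B.
v_d = 2130/0.489 = 4360 m/s.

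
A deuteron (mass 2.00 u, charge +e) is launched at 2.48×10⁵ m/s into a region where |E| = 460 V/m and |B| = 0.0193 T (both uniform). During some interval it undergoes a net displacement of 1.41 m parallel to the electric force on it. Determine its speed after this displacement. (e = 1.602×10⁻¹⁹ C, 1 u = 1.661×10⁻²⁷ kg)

v_f ≈ 3.52×10⁵ m/s

B does no work; ΔKE = |q|E d.
½mv_f² = ½mv₀² + |q|Ed = ½(3.322×10⁻²⁷)(2.48×10⁵)² + (1.602×10⁻¹⁹)(460)(1.41) ≈ 1.022×10⁻¹⁶ J + 1.039×10⁻¹⁶ J ≈ 2.061×10⁻¹⁶ J.
v_f = √(2·2.061×10⁻¹⁶/3.322×10⁻²⁷) ≈ 3.52×10⁵ m/s.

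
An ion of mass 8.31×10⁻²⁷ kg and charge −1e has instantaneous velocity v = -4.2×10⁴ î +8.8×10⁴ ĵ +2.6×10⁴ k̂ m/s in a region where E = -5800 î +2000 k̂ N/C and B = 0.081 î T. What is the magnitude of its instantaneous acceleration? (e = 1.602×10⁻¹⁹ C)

|a| ≈ 1.55×10¹¹ m/s²

v×B = (0, 2110, -7130) N/C.
E + v×B = (-5800, 2110, -5130) N/C.
F = q(E + v×B) = (−1.602×10⁻¹⁹ C)·(-5800, 2110, -5130) = (9.29×10⁻¹⁶, -3.37×10⁻¹⁶, 8.22×10⁻¹⁶) N.
|a| = |F|/m = 1.285×10⁻¹⁵/8.31×10⁻²⁷ ≈ 1.55×10¹¹ m/s².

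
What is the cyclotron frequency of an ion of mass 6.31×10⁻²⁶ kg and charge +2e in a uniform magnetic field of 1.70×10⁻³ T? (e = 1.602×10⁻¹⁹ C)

f = |q|B/(2πm).
f = (3.204×10⁻¹⁹)(1.70×10⁻³)/(2π·6.31×10⁻²⁶) ≈ 1370 Hz.

f ≈ 1370 Hz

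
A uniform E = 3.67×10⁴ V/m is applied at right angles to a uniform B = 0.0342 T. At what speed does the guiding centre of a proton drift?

v_d ≈ 1.07×10⁶ m/s

The steady drift has the magnetic force balancing the electric force, so v_d = E/B.
v_d = 3.67×10⁴/0.0342 = 1.07×10⁶ m/s.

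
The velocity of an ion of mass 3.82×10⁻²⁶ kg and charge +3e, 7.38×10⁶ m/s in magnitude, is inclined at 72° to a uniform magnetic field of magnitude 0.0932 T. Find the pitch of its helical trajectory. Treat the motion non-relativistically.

p ≈ 12.2 m

v∥ = v cosθ = 7.38×10⁶·cos72° ≈ 2.281×10⁶ m/s.
T = 2πm/(|q|B) = 2π(3.82×10⁻²⁶)/((4.806×10⁻¹⁹)(0.0932)) ≈ 5.359×10⁻⁶ s.
pitch = v∥ T = (2.281×10⁶)(5.359×10⁻⁶) ≈ 12.2 m.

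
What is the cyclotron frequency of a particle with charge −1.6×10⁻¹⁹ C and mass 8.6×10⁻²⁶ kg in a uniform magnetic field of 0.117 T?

f = |q|B/(2πm).
f = (1.6×10⁻¹⁹)(0.117)/(2π·8.6×10⁻²⁶) ≈ 3.46×10⁴ Hz.

f ≈ 3.46×10⁴ Hz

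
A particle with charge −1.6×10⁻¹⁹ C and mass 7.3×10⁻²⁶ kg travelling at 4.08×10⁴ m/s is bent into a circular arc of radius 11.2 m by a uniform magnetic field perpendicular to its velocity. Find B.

B ≈ 1.66×10⁻³ T

From |q|vB = mv²/r, B = mv/(|q|r).
B = (7.3×10⁻²⁶)(4.08×10⁴)/((1.6×10⁻¹⁹)(11.2)) ≈ 1.66×10⁻³ T.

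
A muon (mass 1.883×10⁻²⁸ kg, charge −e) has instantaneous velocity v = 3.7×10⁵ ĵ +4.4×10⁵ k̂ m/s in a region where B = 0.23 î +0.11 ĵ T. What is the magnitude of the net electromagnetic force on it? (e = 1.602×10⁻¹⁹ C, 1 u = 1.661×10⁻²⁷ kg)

v×B = (-4.84×10⁴, 1.01×10⁵, -8.51×10⁴) N/C.
F = q v×B = (−1.602×10⁻¹⁹ C)·(-4.84×10⁴, 1.01×10⁵, -8.51×10⁴) = (7.75×10⁻¹⁵, -1.62×10⁻¹⁴, 1.36×10⁻¹⁴) N.
|F| = 2.26×10⁻¹⁴ N.

|F| ≈ 2.26×10⁻¹⁴ N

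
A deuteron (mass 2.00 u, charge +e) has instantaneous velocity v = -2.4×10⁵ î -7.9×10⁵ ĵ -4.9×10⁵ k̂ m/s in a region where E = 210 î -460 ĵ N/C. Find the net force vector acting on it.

Only an electric field acts, so F = qE = (1.602×10⁻¹⁹ C)·(210, -460, 0) = (3.36×10⁻¹⁷, -7.37×10⁻¹⁷, 0) N.

F ≈ (3.36×10⁻¹⁷, -7.37×10⁻¹⁷, 0) N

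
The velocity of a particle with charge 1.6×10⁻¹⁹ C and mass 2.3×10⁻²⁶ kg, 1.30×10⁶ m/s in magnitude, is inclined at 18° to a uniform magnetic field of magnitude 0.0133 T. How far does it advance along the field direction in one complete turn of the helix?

p ≈ 84.0 m

v∥ = v cosθ = 1.30×10⁶·cos18° ≈ 1.236×10⁶ m/s.
T = 2πm/(|q|B) = 2π(2.3×10⁻²⁶)/((1.6×10⁻¹⁹)(0.0133)) ≈ 6.791×10⁻⁵ s.
pitch = v∥ T = (1.236×10⁶)(6.791×10⁻⁵) ≈ 84.0 m.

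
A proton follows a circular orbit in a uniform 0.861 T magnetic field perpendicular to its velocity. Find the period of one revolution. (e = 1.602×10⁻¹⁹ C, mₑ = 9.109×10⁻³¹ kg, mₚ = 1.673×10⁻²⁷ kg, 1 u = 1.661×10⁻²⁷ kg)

T ≈ 7.62×10⁻⁸ s

The cyclotron period depends only on m, q, B: T = 2πm/(|q|B).
T = 2π(1.673×10⁻²⁷)/((1.602×10⁻¹⁹)(0.861)) ≈ 7.62×10⁻⁸ s.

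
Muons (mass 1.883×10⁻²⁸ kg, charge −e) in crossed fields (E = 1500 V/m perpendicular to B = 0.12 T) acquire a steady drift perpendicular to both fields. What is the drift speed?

The steady drift has the magnetic force balancing the electric force, so v_d = E/B.
v_d = 1500/0.12 = 1.2×10⁴ m/s.

v_d ≈ 1.2×10⁴ m/s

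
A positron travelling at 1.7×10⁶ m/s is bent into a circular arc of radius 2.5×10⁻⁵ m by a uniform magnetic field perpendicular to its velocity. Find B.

From |q|vB = mv²/r, B = mv/(|q|r).
B = (9.109×10⁻³¹)(1.7×10⁶)/((1.602×10⁻¹⁹)(2.5×10⁻⁵)) ≈ 0.39 T.

B ≈ 0.39 T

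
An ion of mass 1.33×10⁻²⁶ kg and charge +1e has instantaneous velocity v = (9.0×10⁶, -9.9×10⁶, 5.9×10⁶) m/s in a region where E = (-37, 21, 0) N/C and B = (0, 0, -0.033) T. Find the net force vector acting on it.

F ≈ (5.23×10⁻¹⁴, 4.76×10⁻¹⁴, 0) N

v×B = (3.27×10⁵, 2.97×10⁵, 0) N/C.
E + v×B = (3.27×10⁵, 2.97×10⁵, 0) N/C.
F = q(E + v×B) = (1.602×10⁻¹⁹ C)·(3.27×10⁵, 2.97×10⁵, 0) = (5.23×10⁻¹⁴, 4.76×10⁻¹⁴, 0) N.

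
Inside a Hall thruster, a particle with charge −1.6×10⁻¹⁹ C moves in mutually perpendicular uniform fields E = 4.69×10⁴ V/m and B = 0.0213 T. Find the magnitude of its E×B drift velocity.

The steady drift has the magnetic force balancing the electric force, so v_d = E/B.
v_d = 4.69×10⁴/0.0213 = 2.20×10⁶ m/s.

v_d ≈ 2.20×10⁶ m/s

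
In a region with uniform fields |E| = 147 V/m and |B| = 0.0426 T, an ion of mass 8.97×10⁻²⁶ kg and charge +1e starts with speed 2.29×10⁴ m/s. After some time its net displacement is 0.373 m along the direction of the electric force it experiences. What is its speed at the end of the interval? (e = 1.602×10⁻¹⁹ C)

B does no work; ΔKE = |q|E d.
½mv_f² = ½mv₀² + |q|Ed = ½(8.97×10⁻²⁶)(2.29×10⁴)² + (1.602×10⁻¹⁹)(147)(0.373) ≈ 2.352×10⁻¹⁷ J + 8.784×10⁻¹⁸ J ≈ 3.230×10⁻¹⁷ J.
v_f = √(2·3.230×10⁻¹⁷/8.97×10⁻²⁶) ≈ 2.68×10⁴ m/s.

v_f ≈ 2.68×10⁴ m/s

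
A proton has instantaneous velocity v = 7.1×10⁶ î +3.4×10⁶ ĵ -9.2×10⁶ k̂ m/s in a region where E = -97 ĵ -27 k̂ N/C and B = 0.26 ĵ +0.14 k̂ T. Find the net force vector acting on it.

v×B = (2.87×10⁶, -9.94×10⁵, 1.85×10⁶) N/C.
E + v×B = (2.87×10⁶, -9.94×10⁵, 1.85×10⁶) N/C.
F = q(E + v×B) = (1.602×10⁻¹⁹ C)·(2.87×10⁶, -9.94×10⁵, 1.85×10⁶) = (4.59×10⁻¹³, -1.59×10⁻¹³, 2.96×10⁻¹³) N.

F ≈ (4.59×10⁻¹³, -1.59×10⁻¹³, 2.96×10⁻¹³) N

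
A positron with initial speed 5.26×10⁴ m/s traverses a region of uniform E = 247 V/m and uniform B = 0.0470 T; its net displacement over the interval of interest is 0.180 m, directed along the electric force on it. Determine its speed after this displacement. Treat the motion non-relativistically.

B does no work; ΔKE = |q|E d.
½mv_f² = ½mv₀² + |q|Ed = ½(9.109×10⁻³¹)(5.26×10⁴)² + (1.602×10⁻¹⁹)(247)(0.180) ≈ 1.260×10⁻²¹ J + 7.122×10⁻¹⁸ J ≈ 7.124×10⁻¹⁸ J.
v_f = √(2·7.124×10⁻¹⁸/9.109×10⁻³¹) ≈ 3.95×10⁶ m/s.

v_f ≈ 3.95×10⁶ m/s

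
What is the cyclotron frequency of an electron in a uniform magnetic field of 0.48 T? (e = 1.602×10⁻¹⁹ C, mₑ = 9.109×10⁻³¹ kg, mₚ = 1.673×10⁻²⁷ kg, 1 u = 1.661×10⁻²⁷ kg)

f ≈ 1.3×10¹⁰ Hz

f = |q|B/(2πm).
f = (1.602×10⁻¹⁹)(0.48)/(2π·9.109×10⁻³¹) ≈ 1.3×10¹⁰ Hz.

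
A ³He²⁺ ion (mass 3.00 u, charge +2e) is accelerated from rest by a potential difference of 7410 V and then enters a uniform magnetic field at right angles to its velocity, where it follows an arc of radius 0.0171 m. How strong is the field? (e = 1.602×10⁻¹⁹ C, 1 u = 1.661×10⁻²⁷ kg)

B ≈ 0.888 T

v = √(2|q|V/m) = √(2·3.204×10⁻¹⁹·7410/4.983×10⁻²⁷) ≈ 9.762×10⁵ m/s.
B = mv/(|q|r) = (4.983×10⁻²⁷)(9.762×10⁵)/((3.204×10⁻¹⁹)(0.0171)) ≈ 0.888 T.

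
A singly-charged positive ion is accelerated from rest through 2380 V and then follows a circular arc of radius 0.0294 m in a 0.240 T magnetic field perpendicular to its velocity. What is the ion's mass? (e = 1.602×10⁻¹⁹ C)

m ≈ 1.68×10⁻²⁷ kg

Combine |q|V = ½mv² and r = mv/(|q|B): eliminate v to get m = qB²r²/(2V).
m = (1.602×10⁻¹⁹)(0.240)²(0.0294)²/(2·2380) ≈ 1.68×10⁻²⁷ kg.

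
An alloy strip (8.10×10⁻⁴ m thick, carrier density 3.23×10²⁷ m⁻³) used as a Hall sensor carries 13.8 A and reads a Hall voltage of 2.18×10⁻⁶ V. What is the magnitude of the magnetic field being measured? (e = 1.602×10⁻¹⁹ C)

B ≈ 0.0662 T

From V_H = IB/(n e t), B = V_H n e t / I.
B = (2.18×10⁻⁶)(3.23×10²⁷)(1.602×10⁻¹⁹)(8.10×10⁻⁴)/13.8 ≈ 0.0662 T.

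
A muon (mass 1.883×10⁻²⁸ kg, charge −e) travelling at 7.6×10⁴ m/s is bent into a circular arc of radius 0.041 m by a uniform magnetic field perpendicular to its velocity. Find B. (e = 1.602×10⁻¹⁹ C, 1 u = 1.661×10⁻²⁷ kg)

B ≈ 2.2×10⁻³ T

From |q|vB = mv²/r, B = mv/(|q|r).
B = (1.883×10⁻²⁸)(7.6×10⁴)/((1.602×10⁻¹⁹)(0.041)) ≈ 2.2×10⁻³ T.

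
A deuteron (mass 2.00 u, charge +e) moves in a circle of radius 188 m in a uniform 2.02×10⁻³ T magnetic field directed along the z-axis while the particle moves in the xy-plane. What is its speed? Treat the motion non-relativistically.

v ≈ 1.83×10⁷ m/s

From |q|vB = mv²/r, v = |q|Br/m.
v = (1.602×10⁻¹⁹)(2.02×10⁻³)(188)/3.322×10⁻²⁷ ≈ 1.83×10⁷ m/s.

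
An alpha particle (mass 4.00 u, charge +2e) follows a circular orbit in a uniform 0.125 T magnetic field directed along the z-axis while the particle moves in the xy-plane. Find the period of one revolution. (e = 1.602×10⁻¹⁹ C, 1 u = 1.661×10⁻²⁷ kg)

T ≈ 1.04×10⁻⁶ s

The cyclotron period depends only on m, q, B: T = 2πm/(|q|B).
T = 2π(6.644×10⁻²⁷)/((3.204×10⁻¹⁹)(0.125)) ≈ 1.04×10⁻⁶ s.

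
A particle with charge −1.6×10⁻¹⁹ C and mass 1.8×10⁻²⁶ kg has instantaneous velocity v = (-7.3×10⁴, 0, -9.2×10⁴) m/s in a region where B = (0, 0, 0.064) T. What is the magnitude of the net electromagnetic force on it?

v×B = (0, 4670, 0) N/C.
F = q v×B = (−1.6×10⁻¹⁹ C)·(0, 4670, 0) = (0, -7.48×10⁻¹⁶, 0) N.
|F| = 7.48×10⁻¹⁶ N.

|F| ≈ 7.48×10⁻¹⁶ N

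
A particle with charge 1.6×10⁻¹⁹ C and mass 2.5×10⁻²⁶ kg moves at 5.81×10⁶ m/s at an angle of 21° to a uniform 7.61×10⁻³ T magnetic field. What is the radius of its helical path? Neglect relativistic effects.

r ≈ 42.8 m

v⊥ = v sinθ = 5.81×10⁶·sin21° ≈ 2.082×10⁶ m/s.
r = m v⊥/(|q|B) = (2.5×10⁻²⁶)(2.082×10⁶)/((1.6×10⁻¹⁹)(7.61×10⁻³)) ≈ 42.8 m.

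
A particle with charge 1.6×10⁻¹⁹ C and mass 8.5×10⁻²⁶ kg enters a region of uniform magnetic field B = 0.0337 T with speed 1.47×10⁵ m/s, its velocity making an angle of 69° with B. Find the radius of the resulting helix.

v⊥ = v sinθ = 1.47×10⁵·sin69° ≈ 1.372×10⁵ m/s.
r = m v⊥/(|q|B) = (8.5×10⁻²⁶)(1.372×10⁵)/((1.6×10⁻¹⁹)(0.0337)) ≈ 2.16 m.

r ≈ 2.16 m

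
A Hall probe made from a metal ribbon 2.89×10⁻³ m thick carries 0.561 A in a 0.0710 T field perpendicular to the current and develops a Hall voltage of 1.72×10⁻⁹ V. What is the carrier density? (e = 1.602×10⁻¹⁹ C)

From V_H = IB/(n e t), n = IB/(V_H e t).
n = (0.561)(0.0710)/((1.72×10⁻⁹)(1.602×10⁻¹⁹)(2.89×10⁻³)) ≈ 5.00×10²⁸ m⁻³.

n ≈ 5.00×10²⁸ m⁻³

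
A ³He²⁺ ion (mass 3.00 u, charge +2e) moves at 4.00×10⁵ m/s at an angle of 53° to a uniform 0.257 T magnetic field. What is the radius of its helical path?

v⊥ = v sinθ = 4.00×10⁵·sin53° ≈ 3.195×10⁵ m/s.
r = m v⊥/(|q|B) = (4.983×10⁻²⁷)(3.195×10⁵)/((3.204×10⁻¹⁹)(0.257)) ≈ 0.0193 m.

r ≈ 0.0193 m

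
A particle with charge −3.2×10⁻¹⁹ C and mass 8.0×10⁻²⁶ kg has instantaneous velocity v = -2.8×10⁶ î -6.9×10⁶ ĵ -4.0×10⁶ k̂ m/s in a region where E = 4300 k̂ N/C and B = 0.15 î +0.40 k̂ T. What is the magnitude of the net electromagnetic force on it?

v×B = (-2.76×10⁶, 5.20×10⁵, 1.04×10⁶) N/C.
E + v×B = (-2.76×10⁶, 5.20×10⁵, 1.04×10⁶) N/C.
F = q(E + v×B) = (−3.2×10⁻¹⁹ C)·(-2.76×10⁶, 5.20×10⁵, 1.04×10⁶) = (8.83×10⁻¹³, -1.66×10⁻¹³, -3.33×10⁻¹³) N.
|F| = 9.58×10⁻¹³ N.

|F| ≈ 9.58×10⁻¹³ N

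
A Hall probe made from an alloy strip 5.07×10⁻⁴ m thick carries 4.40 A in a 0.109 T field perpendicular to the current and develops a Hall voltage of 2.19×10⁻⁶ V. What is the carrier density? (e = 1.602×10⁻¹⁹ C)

From V_H = IB/(n e t), n = IB/(V_H e t).
n = (4.40)(0.109)/((2.19×10⁻⁶)(1.602×10⁻¹⁹)(5.07×10⁻⁴)) ≈ 2.70×10²⁷ m⁻³.

n ≈ 2.70×10²⁷ m⁻³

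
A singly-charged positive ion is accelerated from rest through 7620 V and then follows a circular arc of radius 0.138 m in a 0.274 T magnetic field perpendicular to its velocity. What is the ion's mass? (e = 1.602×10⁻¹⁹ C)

Combine |q|V = ½mv² and r = mv/(|q|B): eliminate v to get m = qB²r²/(2V).
m = (1.602×10⁻¹⁹)(0.274)²(0.138)²/(2·7620) ≈ 1.50×10⁻²⁶ kg.

m ≈ 1.50×10⁻²⁶ kg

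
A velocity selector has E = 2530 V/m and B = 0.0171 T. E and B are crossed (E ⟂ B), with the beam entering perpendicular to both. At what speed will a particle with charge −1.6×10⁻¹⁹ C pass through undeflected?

v = 1.48×10⁵ m/s

Zero net Lorentz force requires |qE| = |q v×B|, i.e. E = vB.
v = E/B = 2530/0.0171 = 1.48×10⁵ m/s.
The result is independent of the particle's charge and mass.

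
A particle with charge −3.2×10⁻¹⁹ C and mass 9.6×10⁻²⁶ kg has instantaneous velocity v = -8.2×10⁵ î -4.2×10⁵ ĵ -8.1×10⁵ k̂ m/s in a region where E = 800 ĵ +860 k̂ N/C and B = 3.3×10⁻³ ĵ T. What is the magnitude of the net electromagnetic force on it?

|F| ≈ 1.07×10⁻¹⁵ N

v×B = (2670, 0, -2710) N/C.
E + v×B = (2670, 800, -1850) N/C.
F = q(E + v×B) = (−3.2×10⁻¹⁹ C)·(2670, 800, -1850) = (-8.55×10⁻¹⁶, -2.56×10⁻¹⁶, 5.91×10⁻¹⁶) N.
|F| = 1.07×10⁻¹⁵ N.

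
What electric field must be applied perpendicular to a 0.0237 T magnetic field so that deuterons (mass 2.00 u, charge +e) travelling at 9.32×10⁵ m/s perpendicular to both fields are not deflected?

For straight-line motion qE = qvB, so E = vB.
E = 9.32×10⁵ × 0.0237 = 2.21×10⁴ V/m.

E = 2.21×10⁴ V/m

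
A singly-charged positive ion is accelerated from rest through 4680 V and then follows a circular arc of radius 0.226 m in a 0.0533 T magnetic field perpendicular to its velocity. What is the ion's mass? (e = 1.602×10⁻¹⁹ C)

Combine |q|V = ½mv² and r = mv/(|q|B): eliminate v to get m = qB²r²/(2V).
m = (1.602×10⁻¹⁹)(0.0533)²(0.226)²/(2·4680) ≈ 2.48×10⁻²⁷ kg.

m ≈ 2.48×10⁻²⁷ kg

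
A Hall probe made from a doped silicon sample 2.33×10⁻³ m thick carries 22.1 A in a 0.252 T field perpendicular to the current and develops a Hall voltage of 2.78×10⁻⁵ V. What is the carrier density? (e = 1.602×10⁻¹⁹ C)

From V_H = IB/(n e t), n = IB/(V_H e t).
n = (22.1)(0.252)/((2.78×10⁻⁵)(1.602×10⁻¹⁹)(2.33×10⁻³)) ≈ 5.37×10²⁶ m⁻³.

n ≈ 5.37×10²⁶ m⁻³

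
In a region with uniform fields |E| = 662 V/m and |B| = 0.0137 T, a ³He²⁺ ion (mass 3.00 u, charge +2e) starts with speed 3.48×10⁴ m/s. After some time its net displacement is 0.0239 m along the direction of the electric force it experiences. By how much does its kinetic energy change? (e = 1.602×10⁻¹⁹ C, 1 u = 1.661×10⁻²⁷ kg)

ΔKE ≈ 5.07×10⁻¹⁸ J

The magnetic force is always ⟂ v and does no work; only the electric force changes KE.
ΔKE = F_E · d = |q|E d = (3.204×10⁻¹⁹)(662)(0.0239) ≈ 5.07×10⁻¹⁸ J.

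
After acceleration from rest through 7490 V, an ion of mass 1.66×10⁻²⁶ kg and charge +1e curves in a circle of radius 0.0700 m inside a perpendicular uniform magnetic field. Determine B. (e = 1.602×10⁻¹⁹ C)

B ≈ 0.563 T

v = √(2|q|V/m) = √(2·1.602×10⁻¹⁹·7490/1.66×10⁻²⁶) ≈ 3.802×10⁵ m/s.
B = mv/(|q|r) = (1.66×10⁻²⁶)(3.802×10⁵)/((1.602×10⁻¹⁹)(0.0700)) ≈ 0.563 T.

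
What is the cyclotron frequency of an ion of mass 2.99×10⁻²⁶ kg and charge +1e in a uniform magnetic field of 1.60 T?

f ≈ 1.36×10⁶ Hz

f = |q|B/(2πm).
f = (1.602×10⁻¹⁹)(1.60)/(2π·2.99×10⁻²⁶) ≈ 1.36×10⁶ Hz.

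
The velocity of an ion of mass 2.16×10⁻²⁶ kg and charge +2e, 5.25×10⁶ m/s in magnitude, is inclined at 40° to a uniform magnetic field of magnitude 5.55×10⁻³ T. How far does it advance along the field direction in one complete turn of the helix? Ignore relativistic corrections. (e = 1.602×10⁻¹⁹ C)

p ≈ 307 m

v∥ = v cosθ = 5.25×10⁶·cos40° ≈ 4.022×10⁶ m/s.
T = 2πm/(|q|B) = 2π(2.16×10⁻²⁶)/((3.204×10⁻¹⁹)(5.55×10⁻³)) ≈ 7.632×10⁻⁵ s.
pitch = v∥ T = (4.022×10⁶)(7.632×10⁻⁵) ≈ 307 m.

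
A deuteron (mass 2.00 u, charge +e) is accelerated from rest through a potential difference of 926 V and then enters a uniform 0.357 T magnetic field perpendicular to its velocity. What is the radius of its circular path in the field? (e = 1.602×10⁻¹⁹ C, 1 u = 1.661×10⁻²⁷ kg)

Acceleration: |q|V = ½mv² ⇒ v = √(2|q|V/m) = √(2·1.602×10⁻¹⁹·926/3.322×10⁻²⁷) ≈ 2.988×10⁵ m/s.
In the field: r = mv/(|q|B) = (3.322×10⁻²⁷)(2.988×10⁵)/((1.602×10⁻¹⁹)(0.357)) ≈ 0.0174 m.

r ≈ 0.0174 m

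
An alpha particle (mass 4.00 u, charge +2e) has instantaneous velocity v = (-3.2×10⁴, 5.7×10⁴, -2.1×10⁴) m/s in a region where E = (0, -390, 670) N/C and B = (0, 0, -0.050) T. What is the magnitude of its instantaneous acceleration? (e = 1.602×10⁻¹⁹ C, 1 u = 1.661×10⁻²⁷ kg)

|a| ≈ 1.71×10¹¹ m/s²

v×B = (-2850, -1600, 0) N/C.
E + v×B = (-2850, -1990, 670) N/C.
F = q(E + v×B) = (3.204×10⁻¹⁹ C)·(-2850, -1990, 670) = (-9.13×10⁻¹⁶, -6.38×10⁻¹⁶, 2.15×10⁻¹⁶) N.
|a| = |F|/m = 1.134×10⁻¹⁵/6.644×10⁻²⁷ ≈ 1.71×10¹¹ m/s².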